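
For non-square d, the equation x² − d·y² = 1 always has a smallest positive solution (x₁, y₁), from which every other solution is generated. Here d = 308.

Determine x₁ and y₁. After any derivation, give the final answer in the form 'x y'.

√308 = [17; 1,1,4,1,1,34, …], period ℓ=6 (even) → k=5
a_0=17:  p_0=17·1+0=17,  q_0=17·0+1=1
a_1=1:  p_1=1·17+1=18,  q_1=1·1+0=1
a_2=1:  p_2=1·18+17=35,  q_2=1·1+1=2
a_3=4:  p_3=4·35+18=158,  q_3=4·2+1=9
a_4=1:  p_4=1·158+35=193,  q_4=1·9+2=11
a_5=1:  p_5=1·193+158=351,  q_5=1·11+9=20
(x₁, y₁) = (351, 20);  351² − 308·20² = 1 ✓

351 20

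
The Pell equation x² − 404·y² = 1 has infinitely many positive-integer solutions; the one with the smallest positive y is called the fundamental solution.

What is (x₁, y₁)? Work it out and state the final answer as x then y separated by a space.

√404 → a₀=20, period (10,40); ℓ=2 even so k=1
step 0: (20, 1)  from 20·(1,0) + (0,1)
step 1: (201, 10)  from 10·(20,1) + (1,0)
(x₁, y₁) = (201, 10);  201² − 404·10² = 1 ✓

201 10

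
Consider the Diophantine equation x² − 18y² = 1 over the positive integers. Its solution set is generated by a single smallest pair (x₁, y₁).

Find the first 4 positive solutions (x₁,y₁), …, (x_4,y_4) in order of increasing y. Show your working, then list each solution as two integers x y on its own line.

√18 → a₀=4, period (4,8); ℓ=2 even so k=1
k=0  a_k=4  p_k/q_k = 4/1
k=1  a_k=4  p_k/q_k = 17/4
fundamental: x₁=17, y₁=4  (since 289 − 18·16 = 1)
(17+4√18)^2 = 577 + 136√18
(17+4√18)^3 = 19601 + 4620√18
(17+4√18)^4 = 665857 + 156944√18

17 4
577 136
19601 4620
665857 156944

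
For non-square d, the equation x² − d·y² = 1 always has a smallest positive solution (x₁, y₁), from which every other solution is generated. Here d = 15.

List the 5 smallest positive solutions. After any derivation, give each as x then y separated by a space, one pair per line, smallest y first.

4 1
31 8
244 63
1921 496
15124 3905

√15 → a₀=3, period (1,6); ℓ=2 even so k=1
k=0  a_k=3  p_k/q_k = 3/1
k=1  a_k=1  p_k/q_k = 4/1
fundamental: x₁=4, y₁=1  (since 16 − 15·1 = 1)
(x_2, y_2) = (4·4 + 15·1·1, 4·1 + 1·4) = (31, 8)
(x_3, y_3) = (4·31 + 15·1·8, 4·8 + 1·31) = (244, 63)
(x_4, y_4) = (4·244 + 15·1·63, 4·63 + 1·244) = (1921, 496)
(x_5, y_5) = (4·1921 + 15·1·496, 4·496 + 1·1921) = (15124, 3905)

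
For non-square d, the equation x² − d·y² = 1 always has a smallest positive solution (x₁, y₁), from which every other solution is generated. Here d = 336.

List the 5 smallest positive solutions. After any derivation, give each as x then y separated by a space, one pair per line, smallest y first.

55 3
6049 330
665335 36297
73180801 3992340
8049222775 439121103

[18; 3,36] for √336; ℓ=2 ⇒ convergent index 1
step 0: (18, 1)  from 18·(1,0) + (0,1)
step 1: (55, 3)  from 3·(18,1) + (1,0)
fundamental: x₁=55, y₁=3  (since 3025 − 336·9 = 1)
n=2: (55,3)∘(55,3) = (55·55+336·3·3, 55·3+3·55) = (6049,330)
n=3: (6049,330)∘(55,3) = (55·6049+336·3·330, 55·330+3·6049) = (665335,36297)
n=4: (665335,36297)∘(55,3) = (55·665335+336·3·36297, 55·36297+3·665335) = (73180801,3992340)
n=5: (73180801,3992340)∘(55,3) = (55·73180801+336·3·3992340, 55·3992340+3·73180801) = (8049222775,439121103)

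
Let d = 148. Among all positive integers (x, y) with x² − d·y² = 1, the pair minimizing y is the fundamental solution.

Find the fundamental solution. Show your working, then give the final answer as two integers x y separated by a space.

√148 = [12; 6,24, …], period ℓ=2 (even) → k=1
a_0=12:  p_0=12·1+0=12,  q_0=12·0+1=1
a_1=6:  p_1=6·12+1=73,  q_1=6·1+0=6
fundamental: x₁=73, y₁=6  (since 5329 − 148·36 = 1)

73 6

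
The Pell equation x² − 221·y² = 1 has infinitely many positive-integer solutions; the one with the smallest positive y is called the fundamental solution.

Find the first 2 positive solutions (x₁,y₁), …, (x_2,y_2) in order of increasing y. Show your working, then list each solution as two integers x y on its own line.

√221 → a₀=14, period (1,6,2,6,1,28); ℓ=6 even so k=5
a_0=14:  p_0=14·1+0=14,  q_0=14·0+1=1
…
a_4=6:  p_4=6·223+104=1442,  q_4=6·15+7=97
a_5=1:  p_5=1·1442+223=1665,  q_5=1·97+15=112
fundamental: x₁=1665, y₁=112  (since 2772225 − 221·12544 = 1)
k=2:  x_2 = 1665·1665+221·112·112 = 5544449,  y_2 = 1665·112+112·1665 = 372960

1665 112
5544449 372960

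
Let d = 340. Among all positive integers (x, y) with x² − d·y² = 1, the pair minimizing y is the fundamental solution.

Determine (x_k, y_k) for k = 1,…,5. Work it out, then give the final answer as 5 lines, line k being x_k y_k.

√340 = [18; 2,3,1,1,1,…,3,2,36, …], period ℓ=14 (even) → k=13
i=0: a=18 ⇒ p=18, q=1
i=1: a=2 ⇒ p=37, q=2
…
i=5: a=1 ⇒ p=461, q=25
…
i=7: a=8 ⇒ p=6509, q=353
…
i=12: a=3 ⇒ p=125478, q=6805
i=13: a=2 ⇒ p=285769, q=15498
→ (285769, 15498).  Check: 285769²=81663921361, 340·15498²=81663921360, difference 1.
(285769+15498√340)^2 = 163327842721 + 8857695924√340
(285769+15498√340)^3 = 93348068572789129 + 5062509812995614√340
(285769+15498√340)^4 = 53351968415791425367681 + 2893416733491029538408√340
(285769+15498√340)^5 = 30492677324331251603220874249 + 1653697613020933530509635890√340

285769 15498
163327842721 8857695924
93348068572789129 5062509812995614
53351968415791425367681 2893416733491029538408
30492677324331251603220874249 1653697613020933530509635890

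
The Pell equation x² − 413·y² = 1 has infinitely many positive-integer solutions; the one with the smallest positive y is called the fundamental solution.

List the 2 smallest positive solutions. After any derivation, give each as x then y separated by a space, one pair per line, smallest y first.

d=413: √d = [20; 3,9,1,4,1,9,3,40] (ℓ=8, even), read p_7/q_7
i=0: a=20 ⇒ p=20, q=1
…
i=2: a=9 ⇒ p=569, q=28
…
i=5: a=1 ⇒ p=3719, q=183
i=6: a=9 ⇒ p=36560, q=1799
i=7: a=3 ⇒ p=113399, q=5580
→ (113399, 5580).  Check: 113399²=12859333201, 413·5580²=12859333200, difference 1.
k=2:  x_2 = 113399·113399+413·5580·5580 = 25718666401,  y_2 = 113399·5580+5580·113399 = 1265532840

113399 5580
25718666401 1265532840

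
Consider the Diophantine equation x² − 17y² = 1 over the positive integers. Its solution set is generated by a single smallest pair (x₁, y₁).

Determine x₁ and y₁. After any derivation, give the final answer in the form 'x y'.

d=17: √d = [4; 8] (ℓ=1, odd), read p_1/q_1
step 0: (4, 1)  from 4·(1,0) + (0,1)
step 1: (33, 8)  from 8·(4,1) + (1,0)
(x₁, y₁) = (33, 8);  33² − 17·8² = 1 ✓

33 8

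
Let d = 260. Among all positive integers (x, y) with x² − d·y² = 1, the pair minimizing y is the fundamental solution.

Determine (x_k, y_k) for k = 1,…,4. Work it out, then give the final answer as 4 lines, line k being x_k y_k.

[16; 8,32] for √260; ℓ=2 ⇒ convergent index 1
step 0: (16, 1)  from 16·(1,0) + (0,1)
step 1: (129, 8)  from 8·(16,1) + (1,0)
(x₁, y₁) = (129, 8);  129² − 260·8² = 1 ✓
(129+8√260)^2 = 33281 + 2064√260
(129+8√260)^3 = 8586369 + 532504√260
(129+8√260)^4 = 2215249921 + 137383968√260

129 8
33281 2064
8586369 532504
2215249921 137383968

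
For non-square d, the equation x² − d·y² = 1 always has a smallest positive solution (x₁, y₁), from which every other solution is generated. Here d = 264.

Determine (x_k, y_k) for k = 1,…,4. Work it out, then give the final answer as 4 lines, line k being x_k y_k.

[16; 4,32] for √264; ℓ=2 ⇒ convergent index 1
step 0: (16, 1)  from 16·(1,0) + (0,1)
step 1: (65, 4)  from 4·(16,1) + (1,0)
fundamental: x₁=65, y₁=4  (since 4225 − 264·16 = 1)
n=2: (65,4)∘(65,4) = (65·65+264·4·4, 65·4+4·65) = (8449,520)
n=3: (8449,520)∘(65,4) = (65·8449+264·4·520, 65·520+4·8449) = (1098305,67596)
n=4: (1098305,67596)∘(65,4) = (65·1098305+264·4·67596, 65·67596+4·1098305) = (142771201,8786960)

65 4
8449 520
1098305 67596
142771201 8786960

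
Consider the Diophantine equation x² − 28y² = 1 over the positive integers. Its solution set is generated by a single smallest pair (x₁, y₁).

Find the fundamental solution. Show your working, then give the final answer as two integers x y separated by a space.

d=28: √d = [5; 3,2,3,10] (ℓ=4, even), read p_3/q_3
step 0: (5, 1)  from 5·(1,0) + (0,1)
…
step 2: (37, 7)  from 2·(16,3) + (5,1)
step 3: (127, 24)  from 3·(37,7) + (16,3)
(x₁, y₁) = (127, 24);  127² − 28·24² = 1 ✓

127 24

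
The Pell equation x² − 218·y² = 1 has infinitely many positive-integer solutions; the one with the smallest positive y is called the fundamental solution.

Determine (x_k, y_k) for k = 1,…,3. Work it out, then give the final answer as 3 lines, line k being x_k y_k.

126003 8534
31753512017 2150619204
8002075549230099 541968943114690

[14; 1,3,3,1,28] for √218; ℓ=5 ⇒ convergent index 9
i=0: a=14 ⇒ p=14, q=1
…
i=4: a=1 ⇒ p=251, q=17
…
i=6: a=1 ⇒ p=7471, q=506
…
i=8: a=3 ⇒ p=96370, q=6527
i=9: a=1 ⇒ p=126003, q=8534
→ (126003, 8534).  Check: 126003²=15876756009, 218·8534²=15876756008, difference 1.
n=2: (126003,8534)∘(126003,8534) = (126003·126003+218·8534·8534, 126003·8534+8534·126003) = (31753512017,2150619204)
n=3: (31753512017,2150619204)∘(126003,8534) = (126003·31753512017+218·8534·2150619204, 126003·2150619204+8534·31753512017) = (8002075549230099,541968943114690)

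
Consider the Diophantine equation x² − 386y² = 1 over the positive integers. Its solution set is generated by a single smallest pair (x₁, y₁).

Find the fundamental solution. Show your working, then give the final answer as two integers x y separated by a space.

√386 → a₀=19, period (1,1,1,4,1,18,1,4,1,1,1,38); ℓ=12 even so k=11
a_0=19:  p_0=19·1+0=19,  q_0=19·0+1=1
a_1=1:  p_1=1·19+1=20,  q_1=1·1+0=1
a_2=1:  p_2=1·20+19=39,  q_2=1·1+1=2
a_3=1:  p_3=1·39+20=59,  q_3=1·2+1=3
a_4=4:  p_4=4·59+39=275,  q_4=4·3+2=14
…
a_6=18:  p_6=18·334+275=6287,  q_6=18·17+14=320
a_7=1:  p_7=1·6287+334=6621,  q_7=1·320+17=337
a_8=4:  p_8=4·6621+6287=32771,  q_8=4·337+320=1668
a_9=1:  p_9=1·32771+6621=39392,  q_9=1·1668+337=2005
a_10=1:  p_10=1·39392+32771=72163,  q_10=1·2005+1668=3673
a_11=1:  p_11=1·72163+39392=111555,  q_11=1·3673+2005=5678
(x₁, y₁) = (111555, 5678);  111555² − 386·5678² = 1 ✓

111555 5678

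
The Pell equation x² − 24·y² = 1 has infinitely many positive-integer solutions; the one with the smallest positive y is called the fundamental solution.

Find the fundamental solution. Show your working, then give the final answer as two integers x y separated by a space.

5 1

[4; 1,8] for √24; ℓ=2 ⇒ convergent index 1
k=0  a_k=4  p_k/q_k = 4/1
k=1  a_k=1  p_k/q_k = 5/1
fundamental: x₁=5, y₁=1  (since 25 − 24·1 = 1)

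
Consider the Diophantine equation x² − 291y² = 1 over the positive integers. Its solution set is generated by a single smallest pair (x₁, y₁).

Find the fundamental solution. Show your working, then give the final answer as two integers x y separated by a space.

290 17

[17; 17,34] for √291; ℓ=2 ⇒ convergent index 1
a_0=17:  p_0=17·1+0=17,  q_0=17·0+1=1
a_1=17:  p_1=17·17+1=290,  q_1=17·1+0=17
(x₁, y₁) = (290, 17);  290² − 291·17² = 1 ✓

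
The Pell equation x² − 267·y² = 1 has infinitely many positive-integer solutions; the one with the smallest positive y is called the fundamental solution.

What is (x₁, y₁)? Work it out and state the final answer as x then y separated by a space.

2402 147

√267 → a₀=16, period (2,1,15,1,2,32); ℓ=6 even so k=5
step 0: (16, 1)  from 16·(1,0) + (0,1)
step 1: (33, 2)  from 2·(16,1) + (1,0)
step 2: (49, 3)  from 1·(33,2) + (16,1)
step 3: (768, 47)  from 15·(49,3) + (33,2)
step 4: (817, 50)  from 1·(768,47) + (49,3)
step 5: (2402, 147)  from 2·(817,50) + (768,47)
→ (2402, 147).  Check: 2402²=5769604, 267·147²=5769603, difference 1.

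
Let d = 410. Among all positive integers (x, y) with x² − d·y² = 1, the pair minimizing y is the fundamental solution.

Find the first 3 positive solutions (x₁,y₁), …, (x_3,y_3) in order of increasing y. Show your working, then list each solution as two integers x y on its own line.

√410 = [20; 4,40, …], period ℓ=2 (even) → k=1
k=0  a_k=20  p_k/q_k = 20/1
k=1  a_k=4  p_k/q_k = 81/4
fundamental: x₁=81, y₁=4  (since 6561 − 410·16 = 1)
(x_2, y_2) = (81·81 + 410·4·4, 81·4 + 4·81) = (13121, 648)
(x_3, y_3) = (81·13121 + 410·4·648, 81·648 + 4·13121) = (2125521, 104972)

81 4
13121 648
2125521 104972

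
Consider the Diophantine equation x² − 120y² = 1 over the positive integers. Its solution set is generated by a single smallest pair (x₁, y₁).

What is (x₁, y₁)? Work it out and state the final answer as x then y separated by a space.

√120 → a₀=10, period (1,20); ℓ=2 even so k=1
step 0: (10, 1)  from 10·(1,0) + (0,1)
step 1: (11, 1)  from 1·(10,1) + (1,0)
(x₁, y₁) = (11, 1);  11² − 120·1² = 1 ✓

11 1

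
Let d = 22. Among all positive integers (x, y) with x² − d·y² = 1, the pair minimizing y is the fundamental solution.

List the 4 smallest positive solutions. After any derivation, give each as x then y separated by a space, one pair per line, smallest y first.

197 42
77617 16548
30580901 6519870
12048797377 2568812232

√22 = [4; 1,2,4,2,1,8, …], period ℓ=6 (even) → k=5
k=0  a_k=4  p_k/q_k = 4/1
k=1  a_k=1  p_k/q_k = 5/1
k=2  a_k=2  p_k/q_k = 14/3
…
k=4  a_k=2  p_k/q_k = 136/29
k=5  a_k=1  p_k/q_k = 197/42
(x₁, y₁) = (197, 42);  197² − 22·42² = 1 ✓
k=2:  x_2 = 197·197+22·42·42 = 77617,  y_2 = 197·42+42·197 = 16548
k=3:  x_3 = 197·77617+22·42·16548 = 30580901,  y_3 = 197·16548+42·77617 = 6519870
k=4:  x_4 = 197·30580901+22·42·6519870 = 12048797377,  y_4 = 197·6519870+42·30580901 = 2568812232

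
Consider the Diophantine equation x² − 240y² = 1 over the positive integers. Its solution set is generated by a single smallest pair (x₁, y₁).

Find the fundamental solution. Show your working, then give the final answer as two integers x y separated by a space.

31 2

√240 = [15; 2,30, …], period ℓ=2 (even) → k=1
k=0  a_k=15  p_k/q_k = 15/1
k=1  a_k=2  p_k/q_k = 31/2
→ (31, 2).  Check: 31²=961, 240·2²=960, difference 1.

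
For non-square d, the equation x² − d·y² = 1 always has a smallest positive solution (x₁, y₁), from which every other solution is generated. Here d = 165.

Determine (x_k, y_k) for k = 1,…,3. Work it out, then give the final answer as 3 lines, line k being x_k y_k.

1079 84
2328481 181272
5024860919 391184892

√165 = [12; 1,5,2,5,1,24, …], period ℓ=6 (even) → k=5
k=0  a_k=12  p_k/q_k = 12/1
k=1  a_k=1  p_k/q_k = 13/1
k=2  a_k=5  p_k/q_k = 77/6
k=3  a_k=2  p_k/q_k = 167/13
k=4  a_k=5  p_k/q_k = 912/71
k=5  a_k=1  p_k/q_k = 1079/84
→ (1079, 84).  Check: 1079²=1164241, 165·84²=1164240, difference 1.
k=2:  x_2 = 1079·1079+165·84·84 = 2328481,  y_2 = 1079·84+84·1079 = 181272
k=3:  x_3 = 1079·2328481+165·84·181272 = 5024860919,  y_3 = 1079·181272+84·2328481 = 391184892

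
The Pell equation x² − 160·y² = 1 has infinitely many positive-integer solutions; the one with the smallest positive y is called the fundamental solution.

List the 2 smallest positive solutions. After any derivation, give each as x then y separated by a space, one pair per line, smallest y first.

√160 → a₀=12, period (1,1,1,5,1,1,1,24); ℓ=8 even so k=7
i=0: a=12 ⇒ p=12, q=1
i=1: a=1 ⇒ p=13, q=1
i=2: a=1 ⇒ p=25, q=2
i=3: a=1 ⇒ p=38, q=3
i=4: a=5 ⇒ p=215, q=17
i=5: a=1 ⇒ p=253, q=20
i=6: a=1 ⇒ p=468, q=37
i=7: a=1 ⇒ p=721, q=57
(x₁, y₁) = (721, 57);  721² − 160·57² = 1 ✓
k=2:  x_2 = 721·721+160·57·57 = 1039681,  y_2 = 721·57+57·721 = 82194

721 57
1039681 82194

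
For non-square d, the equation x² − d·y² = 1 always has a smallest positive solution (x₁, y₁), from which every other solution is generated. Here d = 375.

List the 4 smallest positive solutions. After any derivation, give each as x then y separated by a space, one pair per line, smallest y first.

√375 → a₀=19, period (2,1,2,1,5,1,2,1,2,38); ℓ=10 even so k=9
step 0: (19, 1)  from 19·(1,0) + (0,1)
step 1: (39, 2)  from 2·(19,1) + (1,0)
…
step 3: (155, 8)  from 2·(58,3) + (39,2)
…
step 6: (1433, 74)  from 1·(1220,63) + (213,11)
…
step 8: (5519, 285)  from 1·(4086,211) + (1433,74)
step 9: (15124, 781)  from 2·(5519,285) + (4086,211)
fundamental: x₁=15124, y₁=781  (since 228735376 − 375·609961 = 1)
k=2:  x_2 = 15124·15124+375·781·781 = 457470751,  y_2 = 15124·781+781·15124 = 23623688
k=3:  x_3 = 15124·457470751+375·781·23623688 = 13837575261124,  y_3 = 15124·23623688+781·457470751 = 714569313843
k=4:  x_4 = 15124·13837575261124+375·781·714569313843 = 418558976041008001,  y_4 = 15124·714569313843+781·13837575261124 = 21614292581499376

15124 781
457470751 23623688
13837575261124 714569313843
418558976041008001 21614292581499376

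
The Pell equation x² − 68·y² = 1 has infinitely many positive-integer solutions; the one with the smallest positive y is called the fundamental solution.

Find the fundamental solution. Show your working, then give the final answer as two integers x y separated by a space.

√68 = [8; 4,16, …], period ℓ=2 (even) → k=1
i=0: a=8 ⇒ p=8, q=1
i=1: a=4 ⇒ p=33, q=4
fundamental: x₁=33, y₁=4  (since 1089 − 68·16 = 1)

33 4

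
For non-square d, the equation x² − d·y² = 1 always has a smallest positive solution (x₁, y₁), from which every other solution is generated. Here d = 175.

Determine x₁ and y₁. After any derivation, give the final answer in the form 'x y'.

d=175: √d = [13; 4,2,1,2,4,26] (ℓ=6, even), read p_5/q_5
i=0: a=13 ⇒ p=13, q=1
i=1: a=4 ⇒ p=53, q=4
i=2: a=2 ⇒ p=119, q=9
i=3: a=1 ⇒ p=172, q=13
i=4: a=2 ⇒ p=463, q=35
i=5: a=4 ⇒ p=2024, q=153
fundamental: x₁=2024, y₁=153  (since 4096576 − 175·23409 = 1)

2024 153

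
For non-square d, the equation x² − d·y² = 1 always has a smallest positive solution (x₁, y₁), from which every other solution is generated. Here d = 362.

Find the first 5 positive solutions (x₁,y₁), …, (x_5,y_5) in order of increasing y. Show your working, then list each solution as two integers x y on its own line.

723 38
1045457 54948
1511730099 79454770
2185960677697 114891542472
3160897628219763 166133090959742

d=362: √d = [19; 38] (ℓ=1, odd), read p_1/q_1
step 0: (19, 1)  from 19·(1,0) + (0,1)
step 1: (723, 38)  from 38·(19,1) + (1,0)
(x₁, y₁) = (723, 38);  723² − 362·38² = 1 ✓
(x_2, y_2) = (723·723 + 362·38·38, 723·38 + 38·723) = (1045457, 54948)
(x_3, y_3) = (723·1045457 + 362·38·54948, 723·54948 + 38·1045457) = (1511730099, 79454770)
(x_4, y_4) = (723·1511730099 + 362·38·79454770, 723·79454770 + 38·1511730099) = (2185960677697, 114891542472)
(x_5, y_5) = (723·2185960677697 + 362·38·114891542472, 723·114891542472 + 38·2185960677697) = (3160897628219763, 166133090959742)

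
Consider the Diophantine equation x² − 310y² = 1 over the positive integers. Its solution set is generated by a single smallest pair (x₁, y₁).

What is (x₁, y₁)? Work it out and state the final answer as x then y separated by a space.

848719 48204

√310 → a₀=17, period (1,1,1,1,5,…,1,1,34); ℓ=16 even so k=15
k=0  a_k=17  p_k/q_k = 17/1
k=1  a_k=1  p_k/q_k = 18/1
…
k=4  a_k=1  p_k/q_k = 88/5
…
k=7  a_k=1  p_k/q_k = 2060/117
k=8  a_k=2  p_k/q_k = 5687/323
k=9  a_k=1  p_k/q_k = 7747/440
…
k=12  a_k=1  p_k/q_k = 181315/10298
k=13  a_k=1  p_k/q_k = 333702/18953
k=14  a_k=1  p_k/q_k = 515017/29251
k=15  a_k=1  p_k/q_k = 848719/48204
fundamental: x₁=848719, y₁=48204  (since 720323940961 − 310·2323625616 = 1)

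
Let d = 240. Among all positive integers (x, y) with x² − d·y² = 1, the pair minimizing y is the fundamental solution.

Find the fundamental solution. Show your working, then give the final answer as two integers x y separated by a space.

31 2

d=240: √d = [15; 2,30] (ℓ=2, even), read p_1/q_1
k=0  a_k=15  p_k/q_k = 15/1
k=1  a_k=2  p_k/q_k = 31/2
→ (31, 2).  Check: 31²=961, 240·2²=960, difference 1.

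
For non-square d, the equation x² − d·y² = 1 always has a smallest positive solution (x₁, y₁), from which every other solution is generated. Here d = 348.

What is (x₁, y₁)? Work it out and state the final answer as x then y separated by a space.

1567 84

√348 → a₀=18, period (1,1,1,8,1,1,1,36); ℓ=8 even so k=7
a_0=18:  p_0=18·1+0=18,  q_0=18·0+1=1
…
a_4=8:  p_4=8·56+37=485,  q_4=8·3+2=26
a_5=1:  p_5=1·485+56=541,  q_5=1·26+3=29
a_6=1:  p_6=1·541+485=1026,  q_6=1·29+26=55
a_7=1:  p_7=1·1026+541=1567,  q_7=1·55+29=84
(x₁, y₁) = (1567, 84);  1567² − 348·84² = 1 ✓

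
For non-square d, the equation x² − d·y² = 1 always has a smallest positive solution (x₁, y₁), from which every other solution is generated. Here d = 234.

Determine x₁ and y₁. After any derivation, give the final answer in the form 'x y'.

√234 → a₀=15, period (3,2,1,2,1,2,3,30); ℓ=8 even so k=7
a_0=15:  p_0=15·1+0=15,  q_0=15·0+1=1
a_1=3:  p_1=3·15+1=46,  q_1=3·1+0=3
a_2=2:  p_2=2·46+15=107,  q_2=2·3+1=7
a_3=1:  p_3=1·107+46=153,  q_3=1·7+3=10
a_4=2:  p_4=2·153+107=413,  q_4=2·10+7=27
a_5=1:  p_5=1·413+153=566,  q_5=1·27+10=37
a_6=2:  p_6=2·566+413=1545,  q_6=2·37+27=101
a_7=3:  p_7=3·1545+566=5201,  q_7=3·101+37=340
(x₁, y₁) = (5201, 340);  5201² − 234·340² = 1 ✓

5201 340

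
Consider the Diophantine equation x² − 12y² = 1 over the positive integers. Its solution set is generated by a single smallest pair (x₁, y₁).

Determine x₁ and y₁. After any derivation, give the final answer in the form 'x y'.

√12 → a₀=3, period (2,6); ℓ=2 even so k=1
i=0: a=3 ⇒ p=3, q=1
i=1: a=2 ⇒ p=7, q=2
fundamental: x₁=7, y₁=2  (since 49 − 12·4 = 1)

7 2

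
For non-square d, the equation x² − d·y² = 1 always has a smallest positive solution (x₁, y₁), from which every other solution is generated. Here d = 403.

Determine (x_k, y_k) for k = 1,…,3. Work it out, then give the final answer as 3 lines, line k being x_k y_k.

669878 33369
897473069767 44706317964
1202394930058086974 59895557730143415

d=403: √d = [20; 13,2,1,3,1,3,1,2,13,40] (ℓ=10, even), read p_9/q_9
k=0  a_k=20  p_k/q_k = 20/1
k=1  a_k=13  p_k/q_k = 261/13
…
k=3  a_k=1  p_k/q_k = 803/40
k=4  a_k=3  p_k/q_k = 2951/147
k=5  a_k=1  p_k/q_k = 3754/187
…
k=7  a_k=1  p_k/q_k = 17967/895
k=8  a_k=2  p_k/q_k = 50147/2498
k=9  a_k=13  p_k/q_k = 669878/33369
(x₁, y₁) = (669878, 33369);  669878² − 403·33369² = 1 ✓
(669878+33369√403)^2 = 897473069767 + 44706317964√403
(669878+33369√403)^3 = 1202394930058086974 + 59895557730143415√403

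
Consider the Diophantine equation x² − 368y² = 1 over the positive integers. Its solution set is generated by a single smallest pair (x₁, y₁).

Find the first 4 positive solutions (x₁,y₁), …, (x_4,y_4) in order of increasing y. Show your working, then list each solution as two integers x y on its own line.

1151 60
2649601 138120
6099380351 317952180
14040770918401 731925780240

d=368: √d = [19; 5,2,5,38] (ℓ=4, even), read p_3/q_3
i=0: a=19 ⇒ p=19, q=1
i=1: a=5 ⇒ p=96, q=5
i=2: a=2 ⇒ p=211, q=11
i=3: a=5 ⇒ p=1151, q=60
fundamental: x₁=1151, y₁=60  (since 1324801 − 368·3600 = 1)
(1151+60√368)^2 = 2649601 + 138120√368
(1151+60√368)^3 = 6099380351 + 317952180√368
(1151+60√368)^4 = 14040770918401 + 731925780240√368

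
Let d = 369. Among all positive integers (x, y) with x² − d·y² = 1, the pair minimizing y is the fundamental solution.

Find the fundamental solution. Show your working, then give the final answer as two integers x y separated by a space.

8396801 437120

[19; 4,1,3,2,7,4,7,2,3,1,4,38] for √369; ℓ=12 ⇒ convergent index 11
k=0  a_k=19  p_k/q_k = 19/1
…
k=10  a_k=1  p_k/q_k = 1758061/91521
k=11  a_k=4  p_k/q_k = 8396801/437120
(x₁, y₁) = (8396801, 437120);  8396801² − 369·437120² = 1 ✓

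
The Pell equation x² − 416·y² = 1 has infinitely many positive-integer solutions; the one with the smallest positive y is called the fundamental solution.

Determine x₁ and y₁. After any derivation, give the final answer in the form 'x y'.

5201 255

√416 = [20; 2,1,1,9,1,1,2,40, …], period ℓ=8 (even) → k=7
step 0: (20, 1)  from 20·(1,0) + (0,1)
…
step 2: (61, 3)  from 1·(41,2) + (20,1)
step 3: (102, 5)  from 1·(61,3) + (41,2)
step 4: (979, 48)  from 9·(102,5) + (61,3)
step 5: (1081, 53)  from 1·(979,48) + (102,5)
step 6: (2060, 101)  from 1·(1081,53) + (979,48)
step 7: (5201, 255)  from 2·(2060,101) + (1081,53)
fundamental: x₁=5201, y₁=255  (since 27050401 − 416·65025 = 1)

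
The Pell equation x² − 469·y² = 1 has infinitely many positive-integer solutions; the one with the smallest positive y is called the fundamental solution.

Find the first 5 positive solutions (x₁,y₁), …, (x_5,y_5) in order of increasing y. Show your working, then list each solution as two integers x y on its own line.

137215 6336
37655912449 1738788480
10333912053241855 477175722560064
2835935484733506355201 130951333540419575040
778265775065082237004568575 35936974463020168255667136

[21; 1,1,1,10,6,10,1,1,1,42] for √469; ℓ=10 ⇒ convergent index 9
a_0=21:  p_0=21·1+0=21,  q_0=21·0+1=1
…
a_6=10:  p_6=10·4223+693=42923,  q_6=10·195+32=1982
…
a_8=1:  p_8=1·47146+42923=90069,  q_8=1·2177+1982=4159
a_9=1:  p_9=1·90069+47146=137215,  q_9=1·4159+2177=6336
fundamental: x₁=137215, y₁=6336  (since 18827956225 − 469·40144896 = 1)
k=2:  x_2 = 137215·137215+469·6336·6336 = 37655912449,  y_2 = 137215·6336+6336·137215 = 1738788480
k=3:  x_3 = 137215·37655912449+469·6336·1738788480 = 10333912053241855,  y_3 = 137215·1738788480+6336·37655912449 = 477175722560064
k=4:  x_4 = 137215·10333912053241855+469·6336·477175722560064 = 2835935484733506355201,  y_4 = 137215·477175722560064+6336·10333912053241855 = 130951333540419575040
k=5:  x_5 = 137215·2835935484733506355201+469·6336·130951333540419575040 = 778265775065082237004568575,  y_5 = 137215·130951333540419575040+6336·2835935484733506355201 = 35936974463020168255667136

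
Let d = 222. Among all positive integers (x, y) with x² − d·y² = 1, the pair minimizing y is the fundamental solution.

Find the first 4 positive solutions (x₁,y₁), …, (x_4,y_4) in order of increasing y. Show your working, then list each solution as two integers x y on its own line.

149 10
44401 2980
13231349 888030
3942897601 264629960

d=222: √d = [14; 1,8,1,28] (ℓ=4, even), read p_3/q_3
i=0: a=14 ⇒ p=14, q=1
…
i=2: a=8 ⇒ p=134, q=9
i=3: a=1 ⇒ p=149, q=10
(x₁, y₁) = (149, 10);  149² − 222·10² = 1 ✓
(149+10√222)^2 = 44401 + 2980√222
(149+10√222)^3 = 13231349 + 888030√222
(149+10√222)^4 = 3942897601 + 264629960√222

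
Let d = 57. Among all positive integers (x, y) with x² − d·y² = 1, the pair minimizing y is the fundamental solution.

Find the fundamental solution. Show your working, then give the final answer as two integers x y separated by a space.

151 20

√57 = [7; 1,1,4,1,1,14, …], period ℓ=6 (even) → k=5
a_0=7:  p_0=7·1+0=7,  q_0=7·0+1=1
…
a_2=1:  p_2=1·8+7=15,  q_2=1·1+1=2
a_3=4:  p_3=4·15+8=68,  q_3=4·2+1=9
a_4=1:  p_4=1·68+15=83,  q_4=1·9+2=11
a_5=1:  p_5=1·83+68=151,  q_5=1·11+9=20
fundamental: x₁=151, y₁=20  (since 22801 − 57·400 = 1)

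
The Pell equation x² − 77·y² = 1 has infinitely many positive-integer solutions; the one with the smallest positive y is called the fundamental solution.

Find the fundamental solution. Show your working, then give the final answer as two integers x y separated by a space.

d=77: √d = [8; 1,3,2,3,1,16] (ℓ=6, even), read p_5/q_5
i=0: a=8 ⇒ p=8, q=1
i=1: a=1 ⇒ p=9, q=1
…
i=4: a=3 ⇒ p=272, q=31
i=5: a=1 ⇒ p=351, q=40
(x₁, y₁) = (351, 40);  351² − 77·40² = 1 ✓

351 40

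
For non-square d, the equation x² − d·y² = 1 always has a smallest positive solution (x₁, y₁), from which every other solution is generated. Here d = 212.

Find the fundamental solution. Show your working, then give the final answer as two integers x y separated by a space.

66249 4550

√212 → a₀=14, period (1,1,3,1,1,…,1,1,28); ℓ=14 even so k=13
i=0: a=14 ⇒ p=14, q=1
i=1: a=1 ⇒ p=15, q=1
i=2: a=1 ⇒ p=29, q=2
…
i=4: a=1 ⇒ p=131, q=9
i=5: a=1 ⇒ p=233, q=16
i=6: a=1 ⇒ p=364, q=25
…
i=9: a=1 ⇒ p=5198, q=357
…
i=11: a=3 ⇒ p=29135, q=2001
i=12: a=1 ⇒ p=37114, q=2549
i=13: a=1 ⇒ p=66249, q=4550
(x₁, y₁) = (66249, 4550);  66249² − 212·4550² = 1 ✓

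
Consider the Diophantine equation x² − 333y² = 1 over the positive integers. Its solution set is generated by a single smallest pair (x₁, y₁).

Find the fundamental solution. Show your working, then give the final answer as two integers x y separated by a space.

73 4

d=333: √d = [18; 4,36] (ℓ=2, even), read p_1/q_1
k=0  a_k=18  p_k/q_k = 18/1
k=1  a_k=4  p_k/q_k = 73/4
fundamental: x₁=73, y₁=4  (since 5329 − 333·16 = 1)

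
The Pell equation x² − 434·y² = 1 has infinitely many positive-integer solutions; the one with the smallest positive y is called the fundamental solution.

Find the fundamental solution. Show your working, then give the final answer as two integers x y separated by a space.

125 6

d=434: √d = [20; 1,4,1,40] (ℓ=4, even), read p_3/q_3
k=0  a_k=20  p_k/q_k = 20/1
…
k=2  a_k=4  p_k/q_k = 104/5
k=3  a_k=1  p_k/q_k = 125/6
→ (125, 6).  Check: 125²=15625, 434·6²=15624, difference 1.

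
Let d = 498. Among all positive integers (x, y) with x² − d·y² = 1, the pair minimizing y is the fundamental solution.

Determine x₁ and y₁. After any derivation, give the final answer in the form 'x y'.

179777 8056

√498 → a₀=22, period (3,6,22,6,3,44); ℓ=6 even so k=5
i=0: a=22 ⇒ p=22, q=1
…
i=2: a=6 ⇒ p=424, q=19
i=3: a=22 ⇒ p=9395, q=421
i=4: a=6 ⇒ p=56794, q=2545
i=5: a=3 ⇒ p=179777, q=8056
(x₁, y₁) = (179777, 8056);  179777² − 498·8056² = 1 ✓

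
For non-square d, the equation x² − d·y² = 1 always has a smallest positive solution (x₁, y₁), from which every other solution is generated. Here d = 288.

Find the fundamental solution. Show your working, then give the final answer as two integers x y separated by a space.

√288 = [16; 1,32, …], period ℓ=2 (even) → k=1
a_0=16:  p_0=16·1+0=16,  q_0=16·0+1=1
a_1=1:  p_1=1·16+1=17,  q_1=1·1+0=1
fundamental: x₁=17, y₁=1  (since 289 − 288·1 = 1)

17 1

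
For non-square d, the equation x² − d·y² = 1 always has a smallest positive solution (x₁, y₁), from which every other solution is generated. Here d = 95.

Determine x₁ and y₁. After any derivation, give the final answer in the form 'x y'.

√95 = [9; 1,2,1,18, …], period ℓ=4 (even) → k=3
step 0: (9, 1)  from 9·(1,0) + (0,1)
step 1: (10, 1)  from 1·(9,1) + (1,0)
step 2: (29, 3)  from 2·(10,1) + (9,1)
step 3: (39, 4)  from 1·(29,3) + (10,1)
(x₁, y₁) = (39, 4);  39² − 95·4² = 1 ✓

39 4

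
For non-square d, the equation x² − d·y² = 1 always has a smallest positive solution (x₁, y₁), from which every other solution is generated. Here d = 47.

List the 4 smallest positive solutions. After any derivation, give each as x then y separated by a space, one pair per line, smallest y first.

[6; 1,5,1,12] for √47; ℓ=4 ⇒ convergent index 3
step 0: (6, 1)  from 6·(1,0) + (0,1)
…
step 2: (41, 6)  from 5·(7,1) + (6,1)
step 3: (48, 7)  from 1·(41,6) + (7,1)
fundamental: x₁=48, y₁=7  (since 2304 − 47·49 = 1)
(48+7√47)^2 = 4607 + 672√47
(48+7√47)^3 = 442224 + 64505√47
(48+7√47)^4 = 42448897 + 6191808√47

48 7
4607 672
442224 64505
42448897 6191808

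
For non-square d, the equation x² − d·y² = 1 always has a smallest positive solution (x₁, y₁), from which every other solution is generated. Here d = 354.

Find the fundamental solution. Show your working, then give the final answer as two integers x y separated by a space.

258065 13716

d=354: √d = [18; 1,4,2,2,18,2,2,4,1,36] (ℓ=10, even), read p_9/q_9
k=0  a_k=18  p_k/q_k = 18/1
k=1  a_k=1  p_k/q_k = 19/1
…
k=4  a_k=2  p_k/q_k = 508/27
k=5  a_k=18  p_k/q_k = 9351/497
…
k=7  a_k=2  p_k/q_k = 47771/2539
k=8  a_k=4  p_k/q_k = 210294/11177
k=9  a_k=1  p_k/q_k = 258065/13716
fundamental: x₁=258065, y₁=13716  (since 66597544225 − 354·188128656 = 1)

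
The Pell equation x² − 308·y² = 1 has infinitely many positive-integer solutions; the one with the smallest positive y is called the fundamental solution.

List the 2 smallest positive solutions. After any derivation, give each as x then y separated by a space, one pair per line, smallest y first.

351 20
246401 14040

[17; 1,1,4,1,1,34] for √308; ℓ=6 ⇒ convergent index 5
a_0=17:  p_0=17·1+0=17,  q_0=17·0+1=1
…
a_4=1:  p_4=1·158+35=193,  q_4=1·9+2=11
a_5=1:  p_5=1·193+158=351,  q_5=1·11+9=20
(x₁, y₁) = (351, 20);  351² − 308·20² = 1 ✓
n=2: (351,20)∘(351,20) = (351·351+308·20·20, 351·20+20·351) = (246401,14040)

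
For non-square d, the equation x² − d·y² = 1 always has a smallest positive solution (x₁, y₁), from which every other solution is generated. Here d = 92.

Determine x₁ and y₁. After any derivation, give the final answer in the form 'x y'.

√92 = [9; 1,1,2,4,2,1,1,18, …], period ℓ=8 (even) → k=7
k=0  a_k=9  p_k/q_k = 9/1
…
k=2  a_k=1  p_k/q_k = 19/2
k=3  a_k=2  p_k/q_k = 48/5
k=4  a_k=4  p_k/q_k = 211/22
…
k=6  a_k=1  p_k/q_k = 681/71
k=7  a_k=1  p_k/q_k = 1151/120
(x₁, y₁) = (1151, 120);  1151² − 92·120² = 1 ✓

1151 120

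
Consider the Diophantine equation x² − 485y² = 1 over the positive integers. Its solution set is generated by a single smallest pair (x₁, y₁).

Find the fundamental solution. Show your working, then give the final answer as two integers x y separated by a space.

d=485: √d = [22; 44] (ℓ=1, odd), read p_1/q_1
i=0: a=22 ⇒ p=22, q=1
i=1: a=44 ⇒ p=969, q=44
fundamental: x₁=969, y₁=44  (since 938961 − 485·1936 = 1)

969 44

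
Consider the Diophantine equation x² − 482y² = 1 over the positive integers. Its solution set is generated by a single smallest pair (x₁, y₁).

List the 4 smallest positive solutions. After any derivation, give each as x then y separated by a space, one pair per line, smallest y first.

d=482: √d = [21; 1,20,1,42] (ℓ=4, even), read p_3/q_3
k=0  a_k=21  p_k/q_k = 21/1
…
k=2  a_k=20  p_k/q_k = 461/21
k=3  a_k=1  p_k/q_k = 483/22
fundamental: x₁=483, y₁=22  (since 233289 − 482·484 = 1)
k=2:  x_2 = 483·483+482·22·22 = 466577,  y_2 = 483·22+22·483 = 21252
k=3:  x_3 = 483·466577+482·22·21252 = 450712899,  y_3 = 483·21252+22·466577 = 20529410
k=4:  x_4 = 483·450712899+482·22·20529410 = 435388193857,  y_4 = 483·20529410+22·450712899 = 19831388808

483 22
466577 21252
450712899 20529410
435388193857 19831388808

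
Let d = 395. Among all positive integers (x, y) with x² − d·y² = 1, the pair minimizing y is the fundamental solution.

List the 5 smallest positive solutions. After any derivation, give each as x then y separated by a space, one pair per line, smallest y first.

159 8
50561 2544
16078239 808984
5112829441 257254368
1625863683999 81806080040

[19; 1,6,1,38] for √395; ℓ=4 ⇒ convergent index 3
i=0: a=19 ⇒ p=19, q=1
…
i=2: a=6 ⇒ p=139, q=7
i=3: a=1 ⇒ p=159, q=8
→ (159, 8).  Check: 159²=25281, 395·8²=25280, difference 1.
n=2: (159,8)∘(159,8) = (159·159+395·8·8, 159·8+8·159) = (50561,2544)
n=3: (50561,2544)∘(159,8) = (159·50561+395·8·2544, 159·2544+8·50561) = (16078239,808984)
n=4: (16078239,808984)∘(159,8) = (159·16078239+395·8·808984, 159·808984+8·16078239) = (5112829441,257254368)
n=5: (5112829441,257254368)∘(159,8) = (159·5112829441+395·8·257254368, 159·257254368+8·5112829441) = (1625863683999,81806080040)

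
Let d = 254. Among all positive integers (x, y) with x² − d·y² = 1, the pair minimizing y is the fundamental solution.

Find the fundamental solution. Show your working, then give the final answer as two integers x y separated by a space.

255 16

[15; 1,14,1,30] for √254; ℓ=4 ⇒ convergent index 3
k=0  a_k=15  p_k/q_k = 15/1
k=1  a_k=1  p_k/q_k = 16/1
k=2  a_k=14  p_k/q_k = 239/15
k=3  a_k=1  p_k/q_k = 255/16
fundamental: x₁=255, y₁=16  (since 65025 − 254·256 = 1)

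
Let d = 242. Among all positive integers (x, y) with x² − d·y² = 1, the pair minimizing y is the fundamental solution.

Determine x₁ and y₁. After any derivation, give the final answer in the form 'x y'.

√242 → a₀=15, period (1,1,3,1,14,1,3,1,1,30); ℓ=10 even so k=9
a_0=15:  p_0=15·1+0=15,  q_0=15·0+1=1
a_1=1:  p_1=1·15+1=16,  q_1=1·1+0=1
a_2=1:  p_2=1·16+15=31,  q_2=1·1+1=2
…
a_4=1:  p_4=1·109+31=140,  q_4=1·7+2=9
a_5=14:  p_5=14·140+109=2069,  q_5=14·9+7=133
a_6=1:  p_6=1·2069+140=2209,  q_6=1·133+9=142
a_7=3:  p_7=3·2209+2069=8696,  q_7=3·142+133=559
a_8=1:  p_8=1·8696+2209=10905,  q_8=1·559+142=701
a_9=1:  p_9=1·10905+8696=19601,  q_9=1·701+559=1260
→ (19601, 1260).  Check: 19601²=384199201, 242·1260²=384199200, difference 1.

19601 1260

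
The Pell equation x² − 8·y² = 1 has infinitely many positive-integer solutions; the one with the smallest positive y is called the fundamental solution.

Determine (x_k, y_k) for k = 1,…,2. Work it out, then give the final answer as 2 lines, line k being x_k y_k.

[2; 1,4] for √8; ℓ=2 ⇒ convergent index 1
i=0: a=2 ⇒ p=2, q=1
i=1: a=1 ⇒ p=3, q=1
(x₁, y₁) = (3, 1);  3² − 8·1² = 1 ✓
(x_2, y_2) = (3·3 + 8·1·1, 3·1 + 1·3) = (17, 6)

3 1
17 6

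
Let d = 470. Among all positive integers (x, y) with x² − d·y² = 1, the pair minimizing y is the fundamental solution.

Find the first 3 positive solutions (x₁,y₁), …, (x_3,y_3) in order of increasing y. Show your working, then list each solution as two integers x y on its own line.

√470 → a₀=21, period (1,2,8,2,1,42); ℓ=6 even so k=5
k=0  a_k=21  p_k/q_k = 21/1
…
k=3  a_k=8  p_k/q_k = 542/25
k=4  a_k=2  p_k/q_k = 1149/53
k=5  a_k=1  p_k/q_k = 1691/78
fundamental: x₁=1691, y₁=78  (since 2859481 − 470·6084 = 1)
(1691+78√470)^2 = 5718961 + 263796√470
(1691+78√470)^3 = 19341524411 + 892157994√470

1691 78
5718961 263796
19341524411 892157994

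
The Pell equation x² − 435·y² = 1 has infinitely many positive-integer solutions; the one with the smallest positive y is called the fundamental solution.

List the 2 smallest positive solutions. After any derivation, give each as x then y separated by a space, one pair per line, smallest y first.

[20; 1,5,1,40] for √435; ℓ=4 ⇒ convergent index 3
step 0: (20, 1)  from 20·(1,0) + (0,1)
step 1: (21, 1)  from 1·(20,1) + (1,0)
step 2: (125, 6)  from 5·(21,1) + (20,1)
step 3: (146, 7)  from 1·(125,6) + (21,1)
fundamental: x₁=146, y₁=7  (since 21316 − 435·49 = 1)
(146+7√435)^2 = 42631 + 2044√435

146 7
42631 2044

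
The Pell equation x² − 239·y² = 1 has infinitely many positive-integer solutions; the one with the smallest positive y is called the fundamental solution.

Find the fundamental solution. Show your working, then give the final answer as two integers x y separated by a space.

[15; 2,5,1,2,4,15,4,2,1,5,2,30] for √239; ℓ=12 ⇒ convergent index 11
i=0: a=15 ⇒ p=15, q=1
…
i=2: a=5 ⇒ p=170, q=11
i=3: a=1 ⇒ p=201, q=13
…
i=5: a=4 ⇒ p=2489, q=161
i=6: a=15 ⇒ p=37907, q=2452
i=7: a=4 ⇒ p=154117, q=9969
…
i=10: a=5 ⇒ p=2847431, q=184185
i=11: a=2 ⇒ p=6195120, q=400729
→ (6195120, 400729).  Check: 6195120²=38379511814400, 239·400729²=38379511814399, difference 1.

6195120 400729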